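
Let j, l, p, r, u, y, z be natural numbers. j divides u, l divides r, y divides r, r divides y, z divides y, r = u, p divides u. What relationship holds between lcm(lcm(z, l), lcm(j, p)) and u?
lcm(lcm(z, l), lcm(j, p)) divides u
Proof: From y divides r and r divides y, y = r. z divides y, so z divides r. Since l divides r, lcm(z, l) divides r. r = u, so lcm(z, l) divides u. j divides u and p divides u, thus lcm(j, p) divides u. From lcm(z, l) divides u, lcm(lcm(z, l), lcm(j, p)) divides u.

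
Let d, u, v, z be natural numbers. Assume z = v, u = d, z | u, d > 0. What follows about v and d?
v ≤ d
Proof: u = d and z | u, hence z | d. From d > 0, z ≤ d. Since z = v, v ≤ d.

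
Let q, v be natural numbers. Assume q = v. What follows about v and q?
v = q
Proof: Because q = v, by symmetry, v = q.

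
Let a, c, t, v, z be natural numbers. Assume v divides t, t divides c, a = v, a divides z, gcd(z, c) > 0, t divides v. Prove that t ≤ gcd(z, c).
v divides t and t divides v, so v = t. a = v and a divides z, thus v divides z. v = t, so t divides z. Since t divides c, t divides gcd(z, c). gcd(z, c) > 0, so t ≤ gcd(z, c).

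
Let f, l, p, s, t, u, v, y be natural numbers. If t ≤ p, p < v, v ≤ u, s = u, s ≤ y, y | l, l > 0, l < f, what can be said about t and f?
t < f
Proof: t ≤ p and p < v, therefore t < v. Since s = u and s ≤ y, u ≤ y. Because v ≤ u, v ≤ y. Since t < v, t < y. y | l and l > 0, therefore y ≤ l. Because l < f, y < f. Since t < y, t < f.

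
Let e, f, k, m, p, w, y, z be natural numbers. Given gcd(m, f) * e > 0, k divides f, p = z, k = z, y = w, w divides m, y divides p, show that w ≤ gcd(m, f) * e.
From y = w and y divides p, w divides p. p = z, so w divides z. k = z and k divides f, therefore z divides f. Because w divides z, w divides f. w divides m, so w divides gcd(m, f). Then w divides gcd(m, f) * e. From gcd(m, f) * e > 0, w ≤ gcd(m, f) * e.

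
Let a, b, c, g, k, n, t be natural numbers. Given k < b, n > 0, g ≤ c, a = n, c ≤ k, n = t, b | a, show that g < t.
g ≤ c and c ≤ k, so g ≤ k. k < b, so g < b. Since a = n and b | a, b | n. Since n > 0, b ≤ n. n = t, so b ≤ t. Since g < b, g < t.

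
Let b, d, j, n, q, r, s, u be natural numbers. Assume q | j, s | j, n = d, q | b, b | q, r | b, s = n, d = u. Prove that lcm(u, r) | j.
n = d and d = u, so n = u. From s = n and s | j, n | j. n = u, so u | j. Because q | b and b | q, q = b. Since q | j, b | j. r | b, so r | j. Since u | j, lcm(u, r) | j.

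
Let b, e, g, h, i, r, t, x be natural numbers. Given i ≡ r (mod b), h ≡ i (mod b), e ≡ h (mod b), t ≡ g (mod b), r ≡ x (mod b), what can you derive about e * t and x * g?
e * t ≡ x * g (mod b)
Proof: e ≡ h (mod b) and h ≡ i (mod b), hence e ≡ i (mod b). i ≡ r (mod b), so e ≡ r (mod b). Since r ≡ x (mod b), e ≡ x (mod b). Since t ≡ g (mod b), e * t ≡ x * g (mod b).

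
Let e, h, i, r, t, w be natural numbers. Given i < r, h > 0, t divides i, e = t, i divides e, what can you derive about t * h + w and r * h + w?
t * h + w < r * h + w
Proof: e = t and i divides e, so i divides t. Since t divides i, i = t. i < r, so t < r. Since h > 0, by multiplying by a positive, t * h < r * h. Then t * h + w < r * h + w.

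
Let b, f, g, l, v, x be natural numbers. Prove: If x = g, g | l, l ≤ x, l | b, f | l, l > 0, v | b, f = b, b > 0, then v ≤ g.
f = b and f | l, hence b | l. l | b, so b = l. x = g and l ≤ x, hence l ≤ g. Because g | l and l > 0, g ≤ l. Since l ≤ g, l = g. b = l, so b = g. v | b and b > 0, therefore v ≤ b. Since b = g, v ≤ g.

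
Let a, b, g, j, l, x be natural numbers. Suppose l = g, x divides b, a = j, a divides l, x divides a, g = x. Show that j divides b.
From l = g and a divides l, a divides g. Since g = x, a divides x. x divides a, so x = a. Since a = j, x = j. Because x divides b, j divides b.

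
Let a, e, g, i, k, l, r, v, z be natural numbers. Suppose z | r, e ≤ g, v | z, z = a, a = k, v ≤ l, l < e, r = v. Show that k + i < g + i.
r = v and z | r, therefore z | v. v | z, so v = z. Since z = a, v = a. a = k, so v = k. l < e and e ≤ g, so l < g. Because v ≤ l, v < g. Since v = k, k < g. Then k + i < g + i.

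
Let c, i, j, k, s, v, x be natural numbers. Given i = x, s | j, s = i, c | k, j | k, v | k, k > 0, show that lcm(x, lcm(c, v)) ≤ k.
From s = i and s | j, i | j. i = x, so x | j. j | k, so x | k. Since c | k and v | k, lcm(c, v) | k. Because x | k, lcm(x, lcm(c, v)) | k. k > 0, so lcm(x, lcm(c, v)) ≤ k.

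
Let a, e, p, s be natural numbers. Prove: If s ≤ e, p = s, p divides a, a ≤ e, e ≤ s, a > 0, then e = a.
s ≤ e and e ≤ s, so s = e. Since p = s, p = e. p divides a, so e divides a. a > 0, so e ≤ a. Since a ≤ e, e = a.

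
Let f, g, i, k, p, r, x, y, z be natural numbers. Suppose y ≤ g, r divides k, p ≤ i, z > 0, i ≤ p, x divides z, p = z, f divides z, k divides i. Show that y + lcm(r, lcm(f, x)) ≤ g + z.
i ≤ p and p ≤ i, hence i = p. Since p = z, i = z. r divides k and k divides i, thus r divides i. i = z, so r divides z. Because f divides z and x divides z, lcm(f, x) divides z. r divides z, so lcm(r, lcm(f, x)) divides z. Since z > 0, lcm(r, lcm(f, x)) ≤ z. From y ≤ g, y + lcm(r, lcm(f, x)) ≤ g + z.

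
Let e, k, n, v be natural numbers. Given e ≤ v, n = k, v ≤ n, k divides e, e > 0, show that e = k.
n = k and v ≤ n, therefore v ≤ k. e ≤ v, so e ≤ k. k divides e and e > 0, so k ≤ e. e ≤ k, so e = k.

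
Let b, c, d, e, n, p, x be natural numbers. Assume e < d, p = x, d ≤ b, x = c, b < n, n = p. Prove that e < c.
n = p and p = x, so n = x. From x = c, n = c. d ≤ b and b < n, therefore d < n. e < d, so e < n. Since n = c, e < c.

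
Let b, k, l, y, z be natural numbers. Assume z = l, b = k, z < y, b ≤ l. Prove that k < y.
Since b = k and b ≤ l, k ≤ l. z = l and z < y, therefore l < y. k ≤ l, so k < y.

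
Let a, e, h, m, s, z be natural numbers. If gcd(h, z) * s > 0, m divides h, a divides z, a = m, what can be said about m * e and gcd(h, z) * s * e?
m * e ≤ gcd(h, z) * s * e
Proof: a = m and a divides z, so m divides z. Since m divides h, m divides gcd(h, z). Then m divides gcd(h, z) * s. gcd(h, z) * s > 0, so m ≤ gcd(h, z) * s. By multiplying by a non-negative, m * e ≤ gcd(h, z) * s * e.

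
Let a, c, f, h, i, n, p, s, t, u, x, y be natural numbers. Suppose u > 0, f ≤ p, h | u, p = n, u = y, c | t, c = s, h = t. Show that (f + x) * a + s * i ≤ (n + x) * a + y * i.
Because p = n and f ≤ p, f ≤ n. Then f + x ≤ n + x. Then (f + x) * a ≤ (n + x) * a. h = t and h | u, hence t | u. Since c | t, c | u. c = s, so s | u. Since u > 0, s ≤ u. u = y, so s ≤ y. Then s * i ≤ y * i. Since (f + x) * a ≤ (n + x) * a, (f + x) * a + s * i ≤ (n + x) * a + y * i.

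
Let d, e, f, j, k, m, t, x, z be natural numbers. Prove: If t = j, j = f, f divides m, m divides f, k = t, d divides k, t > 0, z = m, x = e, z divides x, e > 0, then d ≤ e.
t = j and j = f, hence t = f. Since f divides m and m divides f, f = m. t = f, so t = m. From k = t and d divides k, d divides t. Since t > 0, d ≤ t. t = m, so d ≤ m. x = e and z divides x, thus z divides e. Since z = m, m divides e. e > 0, so m ≤ e. Since d ≤ m, d ≤ e.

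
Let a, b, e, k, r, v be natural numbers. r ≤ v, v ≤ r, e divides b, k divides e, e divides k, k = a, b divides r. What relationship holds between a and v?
a divides v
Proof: Because e divides k and k divides e, e = k. Since e divides b, k divides b. Because r ≤ v and v ≤ r, r = v. b divides r, so b divides v. k divides b, so k divides v. Since k = a, a divides v.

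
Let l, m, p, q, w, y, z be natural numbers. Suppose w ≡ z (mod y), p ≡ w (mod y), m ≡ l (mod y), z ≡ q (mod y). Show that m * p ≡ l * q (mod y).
p ≡ w (mod y) and w ≡ z (mod y), therefore p ≡ z (mod y). Since z ≡ q (mod y), p ≡ q (mod y). Since m ≡ l (mod y), by multiplying congruences, m * p ≡ l * q (mod y).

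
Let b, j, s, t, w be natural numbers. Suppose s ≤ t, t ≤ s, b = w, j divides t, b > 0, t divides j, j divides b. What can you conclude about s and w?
s ≤ w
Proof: t ≤ s and s ≤ t, therefore t = s. From j divides t and t divides j, j = t. j divides b, so t divides b. Since b > 0, t ≤ b. Because b = w, t ≤ w. Because t = s, s ≤ w.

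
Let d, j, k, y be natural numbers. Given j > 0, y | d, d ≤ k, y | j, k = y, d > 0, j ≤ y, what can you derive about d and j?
d = j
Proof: k = y and d ≤ k, hence d ≤ y. y | d and d > 0, therefore y ≤ d. Since d ≤ y, d = y. y | j and j > 0, hence y ≤ j. j ≤ y, so y = j. d = y, so d = j.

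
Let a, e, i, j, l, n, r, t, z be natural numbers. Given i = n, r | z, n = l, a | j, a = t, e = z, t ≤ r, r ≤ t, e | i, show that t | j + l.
Because a = t and a | j, t | j. Because r ≤ t and t ≤ r, r = t. e = z and e | i, hence z | i. Since i = n, z | n. Since n = l, z | l. r | z, so r | l. r = t, so t | l. t | j, so t | j + l.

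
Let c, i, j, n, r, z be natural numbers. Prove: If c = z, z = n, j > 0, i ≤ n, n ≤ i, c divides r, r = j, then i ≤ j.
n ≤ i and i ≤ n, hence n = i. Since c = z and z = n, c = n. r = j and c divides r, hence c divides j. c = n, so n divides j. Since j > 0, n ≤ j. Since n = i, i ≤ j.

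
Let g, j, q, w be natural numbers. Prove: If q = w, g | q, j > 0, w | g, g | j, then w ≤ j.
Since q = w and g | q, g | w. w | g, so g = w. Since g | j, w | j. j > 0, so w ≤ j.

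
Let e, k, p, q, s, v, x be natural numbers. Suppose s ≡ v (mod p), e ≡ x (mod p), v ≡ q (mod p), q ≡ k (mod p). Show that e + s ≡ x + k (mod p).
s ≡ v (mod p) and v ≡ q (mod p), hence s ≡ q (mod p). Since q ≡ k (mod p), s ≡ k (mod p). Combined with e ≡ x (mod p), by adding congruences, e + s ≡ x + k (mod p).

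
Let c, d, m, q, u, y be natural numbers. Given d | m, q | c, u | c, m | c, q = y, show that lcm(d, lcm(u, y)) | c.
d | m and m | c, so d | c. Because q = y and q | c, y | c. Since u | c, lcm(u, y) | c. Since d | c, lcm(d, lcm(u, y)) | c.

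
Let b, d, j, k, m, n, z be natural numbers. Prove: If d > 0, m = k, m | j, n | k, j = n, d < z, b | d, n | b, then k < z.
m = k and m | j, therefore k | j. Since j = n, k | n. Since n | k, n = k. n | b and b | d, hence n | d. d > 0, so n ≤ d. Since n = k, k ≤ d. From d < z, k < z.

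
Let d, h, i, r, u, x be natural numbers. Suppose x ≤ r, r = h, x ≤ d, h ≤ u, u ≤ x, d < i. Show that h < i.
r = h and x ≤ r, so x ≤ h. Because h ≤ u and u ≤ x, h ≤ x. From x ≤ h, x = h. x ≤ d and d < i, so x < i. Since x = h, h < i.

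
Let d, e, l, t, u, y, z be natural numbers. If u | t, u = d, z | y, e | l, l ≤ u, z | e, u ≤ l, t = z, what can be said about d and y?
d | y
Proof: Because l ≤ u and u ≤ l, l = u. z | e and e | l, so z | l. Since l = u, z | u. t = z and u | t, hence u | z. Since z | u, z = u. u = d, so z = d. Because z | y, d | y.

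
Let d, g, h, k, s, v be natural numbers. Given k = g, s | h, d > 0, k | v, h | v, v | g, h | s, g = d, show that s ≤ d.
h | s and s | h, so h = s. From k = g and k | v, g | v. v | g, so v = g. Since h | v, h | g. Since g = d, h | d. From d > 0, h ≤ d. h = s, so s ≤ d.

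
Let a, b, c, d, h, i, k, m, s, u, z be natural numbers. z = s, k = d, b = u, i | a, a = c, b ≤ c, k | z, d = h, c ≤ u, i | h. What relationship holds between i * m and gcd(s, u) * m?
i * m | gcd(s, u) * m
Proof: Because k = d and k | z, d | z. Since z = s, d | s. d = h, so h | s. Since i | h, i | s. b = u and b ≤ c, so u ≤ c. c ≤ u, so c = u. Because a = c and i | a, i | c. c = u, so i | u. i | s, so i | gcd(s, u). Then i * m | gcd(s, u) * m.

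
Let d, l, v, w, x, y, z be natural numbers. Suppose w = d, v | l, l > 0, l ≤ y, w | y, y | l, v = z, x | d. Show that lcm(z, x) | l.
From v = z and v | l, z | l. Because y | l and l > 0, y ≤ l. Since l ≤ y, y = l. From w = d and w | y, d | y. y = l, so d | l. Since x | d, x | l. Since z | l, lcm(z, x) | l.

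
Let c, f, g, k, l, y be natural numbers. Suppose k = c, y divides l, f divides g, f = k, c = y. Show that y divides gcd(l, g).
From f = k and k = c, f = c. c = y, so f = y. f divides g, so y divides g. y divides l, so y divides gcd(l, g).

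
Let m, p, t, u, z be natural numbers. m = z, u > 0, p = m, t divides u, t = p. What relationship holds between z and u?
z ≤ u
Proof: Since t = p and t divides u, p divides u. u > 0, so p ≤ u. p = m, so m ≤ u. Since m = z, z ≤ u.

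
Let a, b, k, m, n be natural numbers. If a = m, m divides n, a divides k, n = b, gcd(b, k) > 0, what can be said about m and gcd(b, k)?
m ≤ gcd(b, k)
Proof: n = b and m divides n, hence m divides b. a = m and a divides k, therefore m divides k. From m divides b, m divides gcd(b, k). gcd(b, k) > 0, so m ≤ gcd(b, k).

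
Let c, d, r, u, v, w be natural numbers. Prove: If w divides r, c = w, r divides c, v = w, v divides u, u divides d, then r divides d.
c = w and r divides c, hence r divides w. Since w divides r, w = r. v divides u and u divides d, hence v divides d. Since v = w, w divides d. Since w = r, r divides d.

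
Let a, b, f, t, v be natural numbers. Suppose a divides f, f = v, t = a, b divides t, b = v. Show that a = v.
Since f = v and a divides f, a divides v. b = v and b divides t, therefore v divides t. t = a, so v divides a. Since a divides v, a = v.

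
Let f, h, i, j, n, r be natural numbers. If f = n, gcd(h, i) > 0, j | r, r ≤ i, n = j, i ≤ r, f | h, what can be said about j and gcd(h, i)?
j ≤ gcd(h, i)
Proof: Because f = n and n = j, f = j. Since f | h, j | h. r ≤ i and i ≤ r, thus r = i. Since j | r, j | i. Since j | h, j | gcd(h, i). gcd(h, i) > 0, so j ≤ gcd(h, i).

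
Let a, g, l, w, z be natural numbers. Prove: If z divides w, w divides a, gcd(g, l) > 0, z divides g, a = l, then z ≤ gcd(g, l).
From a = l and w divides a, w divides l. z divides w, so z divides l. Since z divides g, z divides gcd(g, l). Since gcd(g, l) > 0, z ≤ gcd(g, l).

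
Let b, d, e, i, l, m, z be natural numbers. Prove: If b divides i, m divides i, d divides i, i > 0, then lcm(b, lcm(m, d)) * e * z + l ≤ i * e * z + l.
m divides i and d divides i, thus lcm(m, d) divides i. b divides i, so lcm(b, lcm(m, d)) divides i. i > 0, so lcm(b, lcm(m, d)) ≤ i. By multiplying by a non-negative, lcm(b, lcm(m, d)) * e ≤ i * e. By multiplying by a non-negative, lcm(b, lcm(m, d)) * e * z ≤ i * e * z. Then lcm(b, lcm(m, d)) * e * z + l ≤ i * e * z + l.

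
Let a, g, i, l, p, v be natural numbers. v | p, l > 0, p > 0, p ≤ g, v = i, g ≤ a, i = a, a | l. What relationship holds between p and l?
p ≤ l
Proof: v = i and i = a, hence v = a. Since v | p, a | p. Since p > 0, a ≤ p. From p ≤ g and g ≤ a, p ≤ a. Since a ≤ p, a = p. Since a | l, p | l. Since l > 0, p ≤ l.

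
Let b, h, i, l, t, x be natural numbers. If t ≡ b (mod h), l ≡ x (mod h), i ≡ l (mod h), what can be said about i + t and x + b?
i + t ≡ x + b (mod h)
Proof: i ≡ l (mod h) and l ≡ x (mod h), hence i ≡ x (mod h). Since t ≡ b (mod h), by adding congruences, i + t ≡ x + b (mod h).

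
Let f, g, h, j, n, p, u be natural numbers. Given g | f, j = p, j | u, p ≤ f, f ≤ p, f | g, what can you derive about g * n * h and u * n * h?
g * n * h | u * n * h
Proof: Since f | g and g | f, f = g. p ≤ f and f ≤ p, so p = f. j = p, so j = f. j | u, so f | u. Since f = g, g | u. Then g * n | u * n. Then g * n * h | u * n * h.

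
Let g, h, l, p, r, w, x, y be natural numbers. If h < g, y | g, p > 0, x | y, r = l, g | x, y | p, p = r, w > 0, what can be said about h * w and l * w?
h * w < l * w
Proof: g | x and x | y, so g | y. From y | g, g = y. Because h < g, h < y. Because y | p and p > 0, y ≤ p. Since p = r, y ≤ r. Since r = l, y ≤ l. Since h < y, h < l. From w > 0, h * w < l * w.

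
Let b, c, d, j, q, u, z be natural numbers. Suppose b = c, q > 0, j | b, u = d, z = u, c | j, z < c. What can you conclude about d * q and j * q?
d * q < j * q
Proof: z = u and u = d, therefore z = d. b = c and j | b, thus j | c. Since c | j, c = j. Because z < c, z < j. z = d, so d < j. q > 0, so d * q < j * q.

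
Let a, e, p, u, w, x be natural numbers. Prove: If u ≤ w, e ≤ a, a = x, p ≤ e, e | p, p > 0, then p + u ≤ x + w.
Because e | p and p > 0, e ≤ p. Since p ≤ e, e = p. a = x and e ≤ a, thus e ≤ x. e = p, so p ≤ x. u ≤ w, so p + u ≤ x + w.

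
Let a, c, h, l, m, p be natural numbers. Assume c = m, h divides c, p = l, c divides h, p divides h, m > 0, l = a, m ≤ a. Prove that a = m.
h divides c and c divides h, therefore h = c. Since c = m, h = m. From p = l and l = a, p = a. Since p divides h, a divides h. From h = m, a divides m. m > 0, so a ≤ m. m ≤ a, so a = m.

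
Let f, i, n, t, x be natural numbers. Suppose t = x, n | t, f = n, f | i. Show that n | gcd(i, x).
f = n and f | i, thus n | i. Since t = x and n | t, n | x. Since n | i, n | gcd(i, x).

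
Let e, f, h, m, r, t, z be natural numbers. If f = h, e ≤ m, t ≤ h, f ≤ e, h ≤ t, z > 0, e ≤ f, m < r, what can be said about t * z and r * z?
t * z < r * z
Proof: e ≤ f and f ≤ e, hence e = f. h ≤ t and t ≤ h, hence h = t. Since f = h, f = t. Because e = f, e = t. Since e ≤ m and m < r, e < r. e = t, so t < r. Using z > 0 and multiplying by a positive, t * z < r * z.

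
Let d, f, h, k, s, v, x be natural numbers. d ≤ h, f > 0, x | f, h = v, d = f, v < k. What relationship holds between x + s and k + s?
x + s < k + s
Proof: x | f and f > 0, so x ≤ f. Because d = f and d ≤ h, f ≤ h. Since h = v, f ≤ v. v < k, so f < k. Since x ≤ f, x < k. Then x + s < k + s.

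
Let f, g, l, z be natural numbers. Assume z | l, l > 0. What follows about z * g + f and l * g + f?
z * g + f ≤ l * g + f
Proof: z | l and l > 0, therefore z ≤ l. Then z * g ≤ l * g. Then z * g + f ≤ l * g + f.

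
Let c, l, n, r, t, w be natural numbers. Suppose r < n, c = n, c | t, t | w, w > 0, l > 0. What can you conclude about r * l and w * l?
r * l < w * l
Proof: c = n and c | t, thus n | t. From t | w, n | w. Since w > 0, n ≤ w. Since r < n, r < w. l > 0, so r * l < w * l.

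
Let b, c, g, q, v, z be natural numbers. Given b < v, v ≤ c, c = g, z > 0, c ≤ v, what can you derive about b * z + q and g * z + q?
b * z + q < g * z + q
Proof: From v ≤ c and c ≤ v, v = c. c = g, so v = g. From b < v, b < g. Combining with z > 0, by multiplying by a positive, b * z < g * z. Then b * z + q < g * z + q.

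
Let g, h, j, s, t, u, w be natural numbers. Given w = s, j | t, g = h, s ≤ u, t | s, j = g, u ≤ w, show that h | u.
j = g and g = h, hence j = h. From w = s and u ≤ w, u ≤ s. s ≤ u, so s = u. j | t and t | s, so j | s. s = u, so j | u. From j = h, h | u.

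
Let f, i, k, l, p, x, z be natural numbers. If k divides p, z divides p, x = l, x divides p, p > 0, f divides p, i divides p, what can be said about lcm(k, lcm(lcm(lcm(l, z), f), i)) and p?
lcm(k, lcm(lcm(lcm(l, z), f), i)) ≤ p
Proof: x = l and x divides p, therefore l divides p. Because z divides p, lcm(l, z) divides p. f divides p, so lcm(lcm(l, z), f) divides p. Since i divides p, lcm(lcm(lcm(l, z), f), i) divides p. Since k divides p, lcm(k, lcm(lcm(lcm(l, z), f), i)) divides p. p > 0, so lcm(k, lcm(lcm(lcm(l, z), f), i)) ≤ p.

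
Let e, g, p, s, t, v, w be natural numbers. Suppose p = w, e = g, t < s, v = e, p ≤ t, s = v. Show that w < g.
s = v and v = e, thus s = e. From e = g, s = g. Because p ≤ t and t < s, p < s. p = w, so w < s. Since s = g, w < g.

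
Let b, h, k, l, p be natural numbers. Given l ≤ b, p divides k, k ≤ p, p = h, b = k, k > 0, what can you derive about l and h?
l ≤ h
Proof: From p divides k and k > 0, p ≤ k. k ≤ p, so k = p. Since p = h, k = h. From b = k and l ≤ b, l ≤ k. k = h, so l ≤ h.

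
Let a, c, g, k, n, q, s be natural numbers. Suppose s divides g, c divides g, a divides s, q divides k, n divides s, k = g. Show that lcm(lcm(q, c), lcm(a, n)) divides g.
From k = g and q divides k, q divides g. Since c divides g, lcm(q, c) divides g. From a divides s and n divides s, lcm(a, n) divides s. Since s divides g, lcm(a, n) divides g. Since lcm(q, c) divides g, lcm(lcm(q, c), lcm(a, n)) divides g.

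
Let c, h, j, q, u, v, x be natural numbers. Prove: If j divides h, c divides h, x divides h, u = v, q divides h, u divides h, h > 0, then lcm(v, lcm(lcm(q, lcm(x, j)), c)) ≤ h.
u = v and u divides h, so v divides h. From x divides h and j divides h, lcm(x, j) divides h. Since q divides h, lcm(q, lcm(x, j)) divides h. Since c divides h, lcm(lcm(q, lcm(x, j)), c) divides h. Since v divides h, lcm(v, lcm(lcm(q, lcm(x, j)), c)) divides h. h > 0, so lcm(v, lcm(lcm(q, lcm(x, j)), c)) ≤ h.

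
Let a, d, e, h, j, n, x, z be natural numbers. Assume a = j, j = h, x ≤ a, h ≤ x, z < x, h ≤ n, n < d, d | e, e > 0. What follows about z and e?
z < e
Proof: a = j and j = h, hence a = h. x ≤ a, so x ≤ h. h ≤ x, so x = h. From z < x, z < h. Because h ≤ n and n < d, h < d. Because z < h, z < d. Since d | e and e > 0, d ≤ e. Since z < d, z < e.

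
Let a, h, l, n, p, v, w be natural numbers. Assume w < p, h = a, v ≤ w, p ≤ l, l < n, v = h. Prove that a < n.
v = h and h = a, thus v = a. Since v ≤ w, a ≤ w. Since w < p, a < p. From p ≤ l, a < l. l < n, so a < n.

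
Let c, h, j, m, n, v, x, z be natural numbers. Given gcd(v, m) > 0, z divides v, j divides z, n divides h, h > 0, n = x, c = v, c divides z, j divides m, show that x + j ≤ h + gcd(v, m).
Since n divides h and h > 0, n ≤ h. n = x, so x ≤ h. Because c = v and c divides z, v divides z. Since z divides v, z = v. Since j divides z, j divides v. Because j divides m, j divides gcd(v, m). gcd(v, m) > 0, so j ≤ gcd(v, m). Since x ≤ h, x + j ≤ h + gcd(v, m).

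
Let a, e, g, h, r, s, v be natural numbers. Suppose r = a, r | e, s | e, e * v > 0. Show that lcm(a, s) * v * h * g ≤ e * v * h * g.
Since r = a and r | e, a | e. Since s | e, lcm(a, s) | e. Then lcm(a, s) * v | e * v. e * v > 0, so lcm(a, s) * v ≤ e * v. Then lcm(a, s) * v * h ≤ e * v * h. Then lcm(a, s) * v * h * g ≤ e * v * h * g.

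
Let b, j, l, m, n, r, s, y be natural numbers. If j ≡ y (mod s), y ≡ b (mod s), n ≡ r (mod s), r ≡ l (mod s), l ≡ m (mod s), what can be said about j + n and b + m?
j + n ≡ b + m (mod s)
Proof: j ≡ y (mod s) and y ≡ b (mod s), so j ≡ b (mod s). Because n ≡ r (mod s) and r ≡ l (mod s), n ≡ l (mod s). l ≡ m (mod s), so n ≡ m (mod s). Since j ≡ b (mod s), j + n ≡ b + m (mod s).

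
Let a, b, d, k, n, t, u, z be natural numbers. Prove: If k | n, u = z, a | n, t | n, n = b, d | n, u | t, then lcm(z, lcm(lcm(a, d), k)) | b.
u | t and t | n, thus u | n. Since u = z, z | n. a | n and d | n, hence lcm(a, d) | n. From k | n, lcm(lcm(a, d), k) | n. z | n, so lcm(z, lcm(lcm(a, d), k)) | n. From n = b, lcm(z, lcm(lcm(a, d), k)) | b.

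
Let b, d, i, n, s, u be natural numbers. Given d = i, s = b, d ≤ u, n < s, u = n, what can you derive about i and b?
i < b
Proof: From d = i and d ≤ u, i ≤ u. u = n, so i ≤ n. Since s = b and n < s, n < b. i ≤ n, so i < b.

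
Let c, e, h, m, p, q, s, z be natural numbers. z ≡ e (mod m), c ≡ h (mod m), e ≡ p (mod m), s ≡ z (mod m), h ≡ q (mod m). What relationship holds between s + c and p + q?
s + c ≡ p + q (mod m)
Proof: Because s ≡ z (mod m) and z ≡ e (mod m), s ≡ e (mod m). Because e ≡ p (mod m), s ≡ p (mod m). Because c ≡ h (mod m) and h ≡ q (mod m), c ≡ q (mod m). s ≡ p (mod m), so s + c ≡ p + q (mod m).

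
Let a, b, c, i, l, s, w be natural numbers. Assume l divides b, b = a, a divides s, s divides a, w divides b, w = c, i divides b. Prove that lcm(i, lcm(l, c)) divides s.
a divides s and s divides a, therefore a = s. b = a, so b = s. w = c and w divides b, so c divides b. Since l divides b, lcm(l, c) divides b. Since i divides b, lcm(i, lcm(l, c)) divides b. b = s, so lcm(i, lcm(l, c)) divides s.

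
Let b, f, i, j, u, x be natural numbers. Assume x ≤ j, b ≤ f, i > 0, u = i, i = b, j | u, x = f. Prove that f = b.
x = f and x ≤ j, hence f ≤ j. u = i and j | u, so j | i. Since i > 0, j ≤ i. Because f ≤ j, f ≤ i. Since i = b, f ≤ b. b ≤ f, so f = b.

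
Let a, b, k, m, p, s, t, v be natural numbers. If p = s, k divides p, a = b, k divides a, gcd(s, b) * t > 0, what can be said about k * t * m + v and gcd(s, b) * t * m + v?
k * t * m + v ≤ gcd(s, b) * t * m + v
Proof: p = s and k divides p, thus k divides s. a = b and k divides a, so k divides b. k divides s, so k divides gcd(s, b). Then k * t divides gcd(s, b) * t. Since gcd(s, b) * t > 0, k * t ≤ gcd(s, b) * t. By multiplying by a non-negative, k * t * m ≤ gcd(s, b) * t * m. Then k * t * m + v ≤ gcd(s, b) * t * m + v.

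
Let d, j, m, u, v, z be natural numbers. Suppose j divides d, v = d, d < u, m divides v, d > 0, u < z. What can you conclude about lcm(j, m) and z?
lcm(j, m) < z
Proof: v = d and m divides v, so m divides d. Since j divides d, lcm(j, m) divides d. Since d > 0, lcm(j, m) ≤ d. Because d < u, lcm(j, m) < u. u < z, so lcm(j, m) < z.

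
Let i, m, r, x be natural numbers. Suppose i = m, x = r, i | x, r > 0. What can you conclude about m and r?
m ≤ r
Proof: Since x = r and i | x, i | r. Since r > 0, i ≤ r. i = m, so m ≤ r.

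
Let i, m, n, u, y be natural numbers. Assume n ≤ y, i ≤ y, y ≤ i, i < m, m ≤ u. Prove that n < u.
Because i ≤ y and y ≤ i, i = y. i < m, so y < m. Since m ≤ u, y < u. From n ≤ y, n < u.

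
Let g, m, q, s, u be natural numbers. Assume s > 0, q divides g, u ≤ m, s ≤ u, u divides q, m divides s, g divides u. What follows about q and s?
q = s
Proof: q divides g and g divides u, hence q divides u. u divides q, so q = u. m divides s and s > 0, therefore m ≤ s. Since u ≤ m, u ≤ s. s ≤ u, so u = s. Because q = u, q = s.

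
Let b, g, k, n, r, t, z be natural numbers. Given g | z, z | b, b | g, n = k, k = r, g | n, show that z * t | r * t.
z | b and b | g, hence z | g. Since g | z, g = z. n = k and k = r, thus n = r. Since g | n, g | r. Since g = z, z | r. Then z * t | r * t.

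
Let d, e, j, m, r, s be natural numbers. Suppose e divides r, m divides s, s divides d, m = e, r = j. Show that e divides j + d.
r = j and e divides r, so e divides j. Because m divides s and s divides d, m divides d. m = e, so e divides d. Since e divides j, e divides j + d.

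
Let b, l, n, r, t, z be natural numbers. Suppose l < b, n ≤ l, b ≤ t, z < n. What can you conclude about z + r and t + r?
z + r < t + r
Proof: l < b and b ≤ t, thus l < t. n ≤ l, so n < t. Because z < n, z < t. Then z + r < t + r.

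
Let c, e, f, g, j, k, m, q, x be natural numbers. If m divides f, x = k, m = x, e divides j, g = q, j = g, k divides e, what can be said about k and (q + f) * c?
k divides (q + f) * c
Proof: j = g and g = q, thus j = q. From k divides e and e divides j, k divides j. j = q, so k divides q. m = x and m divides f, therefore x divides f. x = k, so k divides f. k divides q, so k divides q + f. Then k divides (q + f) * c.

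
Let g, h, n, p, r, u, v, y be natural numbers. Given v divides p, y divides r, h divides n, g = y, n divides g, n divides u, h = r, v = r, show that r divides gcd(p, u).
From v = r and v divides p, r divides p. Because g = y and n divides g, n divides y. Because y divides r, n divides r. h = r and h divides n, so r divides n. From n divides r, n = r. n divides u, so r divides u. r divides p, so r divides gcd(p, u).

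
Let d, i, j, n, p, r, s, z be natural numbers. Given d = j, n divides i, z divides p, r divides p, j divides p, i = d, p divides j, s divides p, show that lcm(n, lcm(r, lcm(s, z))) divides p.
Since j divides p and p divides j, j = p. d = j, so d = p. i = d and n divides i, thus n divides d. Since d = p, n divides p. s divides p and z divides p, so lcm(s, z) divides p. Since r divides p, lcm(r, lcm(s, z)) divides p. Since n divides p, lcm(n, lcm(r, lcm(s, z))) divides p.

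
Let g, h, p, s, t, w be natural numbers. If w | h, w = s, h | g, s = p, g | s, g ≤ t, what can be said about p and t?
p ≤ t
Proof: w = s and w | h, hence s | h. h | g, so s | g. Because g | s, g = s. Since s = p, g = p. g ≤ t, so p ≤ t.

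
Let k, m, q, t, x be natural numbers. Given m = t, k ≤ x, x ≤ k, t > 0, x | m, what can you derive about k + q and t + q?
k + q ≤ t + q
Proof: Since x ≤ k and k ≤ x, x = k. m = t and x | m, so x | t. t > 0, so x ≤ t. x = k, so k ≤ t. Then k + q ≤ t + q.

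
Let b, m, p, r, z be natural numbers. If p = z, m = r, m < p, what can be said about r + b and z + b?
r + b < z + b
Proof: m = r and m < p, therefore r < p. Since p = z, r < z. Then r + b < z + b.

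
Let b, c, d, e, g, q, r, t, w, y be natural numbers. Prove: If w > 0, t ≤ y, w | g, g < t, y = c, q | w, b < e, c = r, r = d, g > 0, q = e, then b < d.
q | w and w > 0, therefore q ≤ w. w | g and g > 0, so w ≤ g. q ≤ w, so q ≤ g. y = c and t ≤ y, therefore t ≤ c. g < t, so g < c. c = r, so g < r. Since q ≤ g, q < r. Because q = e, e < r. Since r = d, e < d. Since b < e, b < d.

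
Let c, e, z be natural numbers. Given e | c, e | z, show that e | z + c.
e | z and e | c. By divisibility of sums, e | z + c.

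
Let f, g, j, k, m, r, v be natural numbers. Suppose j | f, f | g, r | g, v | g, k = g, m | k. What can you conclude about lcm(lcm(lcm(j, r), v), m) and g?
lcm(lcm(lcm(j, r), v), m) | g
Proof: Because j | f and f | g, j | g. From r | g, lcm(j, r) | g. Since v | g, lcm(lcm(j, r), v) | g. Because k = g and m | k, m | g. From lcm(lcm(j, r), v) | g, lcm(lcm(lcm(j, r), v), m) | g.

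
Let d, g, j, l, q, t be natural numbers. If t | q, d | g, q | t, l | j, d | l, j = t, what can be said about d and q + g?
d | q + g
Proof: Because t | q and q | t, t = q. From j = t, j = q. Since l | j, l | q. d | l, so d | q. d | g, so d | q + g.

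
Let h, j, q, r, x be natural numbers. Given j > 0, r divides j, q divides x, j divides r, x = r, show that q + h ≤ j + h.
Because r divides j and j divides r, r = j. x = r, so x = j. Since q divides x, q divides j. j > 0, so q ≤ j. Then q + h ≤ j + h.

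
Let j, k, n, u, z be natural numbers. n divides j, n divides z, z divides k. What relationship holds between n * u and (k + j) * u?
n * u divides (k + j) * u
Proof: Since n divides z and z divides k, n divides k. From n divides j, n divides k + j. Then n * u divides (k + j) * u.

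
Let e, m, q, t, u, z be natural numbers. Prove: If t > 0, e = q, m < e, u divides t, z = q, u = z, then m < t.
Because e = q and m < e, m < q. u = z and z = q, therefore u = q. Since u divides t, q divides t. t > 0, so q ≤ t. Since m < q, m < t.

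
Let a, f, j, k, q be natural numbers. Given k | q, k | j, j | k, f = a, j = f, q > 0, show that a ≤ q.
j = f and f = a, hence j = a. k | j and j | k, so k = j. From k | q and q > 0, k ≤ q. From k = j, j ≤ q. From j = a, a ≤ q.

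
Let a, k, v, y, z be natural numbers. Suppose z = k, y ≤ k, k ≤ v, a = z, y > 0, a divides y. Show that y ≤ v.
From a = z and a divides y, z divides y. z = k, so k divides y. From y > 0, k ≤ y. Since y ≤ k, k = y. k ≤ v, so y ≤ v.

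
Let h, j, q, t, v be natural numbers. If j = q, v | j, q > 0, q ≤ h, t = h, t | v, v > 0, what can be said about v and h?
v = h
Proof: j = q and v | j, so v | q. Because q > 0, v ≤ q. q ≤ h, so v ≤ h. Since t = h and t | v, h | v. v > 0, so h ≤ v. From v ≤ h, v = h.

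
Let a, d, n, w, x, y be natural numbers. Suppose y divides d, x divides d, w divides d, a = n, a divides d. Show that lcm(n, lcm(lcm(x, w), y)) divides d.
From a = n and a divides d, n divides d. x divides d and w divides d, hence lcm(x, w) divides d. Since y divides d, lcm(lcm(x, w), y) divides d. From n divides d, lcm(n, lcm(lcm(x, w), y)) divides d.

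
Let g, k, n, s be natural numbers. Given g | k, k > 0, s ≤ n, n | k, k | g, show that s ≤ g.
Since k | g and g | k, k = g. n | k and k > 0, hence n ≤ k. k = g, so n ≤ g. s ≤ n, so s ≤ g.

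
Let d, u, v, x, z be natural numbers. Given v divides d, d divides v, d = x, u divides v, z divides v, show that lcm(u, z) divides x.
Because v divides d and d divides v, v = d. Since d = x, v = x. From u divides v and z divides v, lcm(u, z) divides v. Since v = x, lcm(u, z) divides x.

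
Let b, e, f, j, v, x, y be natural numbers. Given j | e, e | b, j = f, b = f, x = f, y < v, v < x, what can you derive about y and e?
y < e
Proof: From j = f and j | e, f | e. Because b = f and e | b, e | f. From f | e, f = e. x = f, so x = e. y < v and v < x, hence y < x. x = e, so y < e.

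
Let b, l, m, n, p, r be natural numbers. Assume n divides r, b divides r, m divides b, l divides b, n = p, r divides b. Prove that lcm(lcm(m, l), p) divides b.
Because m divides b and l divides b, lcm(m, l) divides b. r divides b and b divides r, hence r = b. Since n divides r, n divides b. Since n = p, p divides b. lcm(m, l) divides b, so lcm(lcm(m, l), p) divides b.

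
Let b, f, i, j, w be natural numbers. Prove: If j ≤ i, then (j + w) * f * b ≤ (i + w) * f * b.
Since j ≤ i, j + w ≤ i + w. Then (j + w) * f ≤ (i + w) * f. Then (j + w) * f * b ≤ (i + w) * f * b.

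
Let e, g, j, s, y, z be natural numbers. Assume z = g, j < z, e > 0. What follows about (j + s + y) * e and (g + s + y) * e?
(j + s + y) * e < (g + s + y) * e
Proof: z = g and j < z, so j < g. Then j + s < g + s. Then j + s + y < g + s + y. Because e > 0, by multiplying by a positive, (j + s + y) * e < (g + s + y) * e.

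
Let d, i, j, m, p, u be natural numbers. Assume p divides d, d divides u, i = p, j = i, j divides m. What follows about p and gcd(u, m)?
p divides gcd(u, m)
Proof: From p divides d and d divides u, p divides u. j = i and j divides m, hence i divides m. Since i = p, p divides m. Since p divides u, p divides gcd(u, m).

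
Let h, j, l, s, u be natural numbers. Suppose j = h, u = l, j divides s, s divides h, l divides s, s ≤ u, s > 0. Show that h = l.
From j = h and j divides s, h divides s. Since s divides h, h = s. Because u = l and s ≤ u, s ≤ l. l divides s and s > 0, thus l ≤ s. Since s ≤ l, s = l. h = s, so h = l.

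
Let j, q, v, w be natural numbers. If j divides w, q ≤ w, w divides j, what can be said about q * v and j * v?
q * v ≤ j * v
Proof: w divides j and j divides w, therefore w = j. q ≤ w, so q ≤ j. By multiplying by a non-negative, q * v ≤ j * v.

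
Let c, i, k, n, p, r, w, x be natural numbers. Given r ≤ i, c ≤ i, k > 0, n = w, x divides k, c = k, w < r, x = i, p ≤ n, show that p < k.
x = i and x divides k, therefore i divides k. Since k > 0, i ≤ k. c = k and c ≤ i, so k ≤ i. Since i ≤ k, i = k. Because n = w and p ≤ n, p ≤ w. w < r, so p < r. From r ≤ i, p < i. i = k, so p < k.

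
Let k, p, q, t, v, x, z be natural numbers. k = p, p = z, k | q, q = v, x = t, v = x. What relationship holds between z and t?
z | t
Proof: k = p and p = z, hence k = z. v = x and x = t, therefore v = t. Since q = v and k | q, k | v. Since v = t, k | t. k = z, so z | t.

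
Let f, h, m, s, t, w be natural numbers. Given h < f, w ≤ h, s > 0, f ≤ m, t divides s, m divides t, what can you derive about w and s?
w < s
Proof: Since w ≤ h and h < f, w < f. f ≤ m, so w < m. m divides t and t divides s, hence m divides s. From s > 0, m ≤ s. w < m, so w < s.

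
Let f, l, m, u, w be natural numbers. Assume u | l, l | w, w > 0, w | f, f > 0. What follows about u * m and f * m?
u * m ≤ f * m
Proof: u | l and l | w, thus u | w. Since w > 0, u ≤ w. From w | f and f > 0, w ≤ f. u ≤ w, so u ≤ f. Then u * m ≤ f * m.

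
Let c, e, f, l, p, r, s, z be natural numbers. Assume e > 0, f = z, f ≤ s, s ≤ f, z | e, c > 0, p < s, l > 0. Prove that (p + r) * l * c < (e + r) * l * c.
s ≤ f and f ≤ s, hence s = f. Since f = z, s = z. p < s, so p < z. z | e and e > 0, hence z ≤ e. Since p < z, p < e. Then p + r < e + r. Since l > 0, (p + r) * l < (e + r) * l. Since c > 0, (p + r) * l * c < (e + r) * l * c.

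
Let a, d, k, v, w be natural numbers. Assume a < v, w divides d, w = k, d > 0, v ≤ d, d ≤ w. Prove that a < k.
Since w divides d and d > 0, w ≤ d. Since d ≤ w, d = w. Since w = k, d = k. Because a < v and v ≤ d, a < d. From d = k, a < k.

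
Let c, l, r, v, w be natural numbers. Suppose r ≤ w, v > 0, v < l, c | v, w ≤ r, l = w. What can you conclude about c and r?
c < r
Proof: Because w ≤ r and r ≤ w, w = r. l = w, so l = r. Because c | v and v > 0, c ≤ v. Because v < l, c < l. Since l = r, c < r.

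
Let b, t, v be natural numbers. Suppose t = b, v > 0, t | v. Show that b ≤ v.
Because t | v and v > 0, t ≤ v. t = b, so b ≤ v.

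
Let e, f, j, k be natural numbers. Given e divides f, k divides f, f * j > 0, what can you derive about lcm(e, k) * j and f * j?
lcm(e, k) * j ≤ f * j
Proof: Since e divides f and k divides f, lcm(e, k) divides f. Then lcm(e, k) * j divides f * j. Since f * j > 0, lcm(e, k) * j ≤ f * j.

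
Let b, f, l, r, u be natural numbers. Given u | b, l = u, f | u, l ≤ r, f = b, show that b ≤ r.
f = b and f | u, hence b | u. Since u | b, u = b. Since l = u, l = b. l ≤ r, so b ≤ r.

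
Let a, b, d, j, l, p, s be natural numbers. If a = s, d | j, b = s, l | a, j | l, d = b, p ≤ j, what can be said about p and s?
p ≤ s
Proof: a = s and l | a, therefore l | s. j | l, so j | s. d = b and b = s, so d = s. Since d | j, s | j. From j | s, j = s. From p ≤ j, p ≤ s.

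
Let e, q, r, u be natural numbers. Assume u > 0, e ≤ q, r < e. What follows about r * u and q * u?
r * u < q * u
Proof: From r < e and e ≤ q, r < q. Because u > 0, r * u < q * u.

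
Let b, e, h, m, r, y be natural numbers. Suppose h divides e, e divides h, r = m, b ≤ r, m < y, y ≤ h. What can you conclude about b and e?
b < e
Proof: Since h divides e and e divides h, h = e. Since r = m and b ≤ r, b ≤ m. Because m < y, b < y. Since y ≤ h, b < h. h = e, so b < e.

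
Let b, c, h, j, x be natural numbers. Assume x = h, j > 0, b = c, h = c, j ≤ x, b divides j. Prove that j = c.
x = h and j ≤ x, therefore j ≤ h. Because h = c, j ≤ c. b = c and b divides j, hence c divides j. Since j > 0, c ≤ j. From j ≤ c, j = c.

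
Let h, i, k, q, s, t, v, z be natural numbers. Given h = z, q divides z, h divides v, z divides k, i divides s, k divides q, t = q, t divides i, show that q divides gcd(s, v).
t divides i and i divides s, thus t divides s. Since t = q, q divides s. z divides k and k divides q, hence z divides q. Since q divides z, z = q. Because h = z, h = q. h divides v, so q divides v. q divides s, so q divides gcd(s, v).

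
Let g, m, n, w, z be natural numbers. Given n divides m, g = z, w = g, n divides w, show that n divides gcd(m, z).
From w = g and n divides w, n divides g. Since g = z, n divides z. Because n divides m, n divides gcd(m, z).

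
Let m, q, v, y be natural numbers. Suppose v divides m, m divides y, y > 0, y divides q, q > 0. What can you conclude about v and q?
v ≤ q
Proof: Since v divides m and m divides y, v divides y. Since y > 0, v ≤ y. Because y divides q and q > 0, y ≤ q. v ≤ y, so v ≤ q.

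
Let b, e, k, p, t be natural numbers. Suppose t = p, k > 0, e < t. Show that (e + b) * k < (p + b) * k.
t = p and e < t, so e < p. Then e + b < p + b. Since k > 0, (e + b) * k < (p + b) * k.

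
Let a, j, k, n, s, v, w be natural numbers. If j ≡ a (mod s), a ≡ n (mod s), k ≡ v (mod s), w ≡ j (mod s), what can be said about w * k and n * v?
w * k ≡ n * v (mod s)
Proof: w ≡ j (mod s) and j ≡ a (mod s), so w ≡ a (mod s). From a ≡ n (mod s), w ≡ n (mod s). Because k ≡ v (mod s), by multiplying congruences, w * k ≡ n * v (mod s).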